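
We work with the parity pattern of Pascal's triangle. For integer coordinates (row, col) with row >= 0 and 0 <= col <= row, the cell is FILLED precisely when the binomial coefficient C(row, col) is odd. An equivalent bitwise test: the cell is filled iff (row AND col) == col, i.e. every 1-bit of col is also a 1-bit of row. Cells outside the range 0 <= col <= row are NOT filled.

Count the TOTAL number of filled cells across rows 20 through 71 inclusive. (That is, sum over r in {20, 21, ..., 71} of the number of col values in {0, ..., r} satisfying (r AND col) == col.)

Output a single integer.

Answer: 684

Derivation:
r20=10100 pc2: +4 =4
r21=10101 pc3: +8 =12
r22=10110 pc3: +8 =20
r23=10111 pc4: +16 =36
r24=11000 pc2: +4 =40
r25=11001 pc3: +8 =48
r26=11010 pc3: +8 =56
r27=11011 pc4: +16 =72
r28=11100 pc3: +8 =80
r29=11101 pc4: +16 =96
r30=11110 pc4: +16 =112
r31=11111 pc5: +32 =144
r32=100000 pc1: +2 =146
r33=100001 pc2: +4 =150
r34=100010 pc2: +4 =154
r35=100011 pc3: +8 =162
r36=100100 pc2: +4 =166
r37=100101 pc3: +8 =174
r38=100110 pc3: +8 =182
r39=100111 pc4: +16 =198
r40=101000 pc2: +4 =202
r41=101001 pc3: +8 =210
r42=101010 pc3: +8 =218
r43=101011 pc4: +16 =234
r44=101100 pc3: +8 =242
r45=101101 pc4: +16 =258
r46=101110 pc4: +16 =274
r47=101111 pc5: +32 =306
r48=110000 pc2: +4 =310
r49=110001 pc3: +8 =318
r50=110010 pc3: +8 =326
r51=110011 pc4: +16 =342
r52=110100 pc3: +8 =350
r53=110101 pc4: +16 =366
r54=110110 pc4: +16 =382
r55=110111 pc5: +32 =414
r56=111000 pc3: +8 =422
r57=111001 pc4: +16 =438
r58=111010 pc4: +16 =454
r59=111011 pc5: +32 =486
r60=111100 pc4: +16 =502
r61=111101 pc5: +32 =534
r62=111110 pc5: +32 =566
r63=111111 pc6: +64 =630
r64=1000000 pc1: +2 =632
r65=1000001 pc2: +4 =636
r66=1000010 pc2: +4 =640
r67=1000011 pc3: +8 =648
r68=1000100 pc2: +4 =652
r69=1000101 pc3: +8 =660
r70=1000110 pc3: +8 =668
r71=1000111 pc4: +16 =684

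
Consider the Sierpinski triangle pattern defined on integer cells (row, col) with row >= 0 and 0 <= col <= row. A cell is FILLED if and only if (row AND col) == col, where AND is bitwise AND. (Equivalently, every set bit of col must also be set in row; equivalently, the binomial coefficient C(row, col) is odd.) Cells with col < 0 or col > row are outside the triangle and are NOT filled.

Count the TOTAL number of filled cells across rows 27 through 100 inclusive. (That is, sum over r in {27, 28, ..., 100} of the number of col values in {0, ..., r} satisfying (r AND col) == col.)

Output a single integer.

Answer: 1104

Derivation:
r27=11011 pc4: +16 =16
r28=11100 pc3: +8 =24
r29=11101 pc4: +16 =40
r30=11110 pc4: +16 =56
r31=11111 pc5: +32 =88
r32=100000 pc1: +2 =90
r33=100001 pc2: +4 =94
r34=100010 pc2: +4 =98
r35=100011 pc3: +8 =106
r36=100100 pc2: +4 =110
r37=100101 pc3: +8 =118
r38=100110 pc3: +8 =126
r39=100111 pc4: +16 =142
r40=101000 pc2: +4 =146
r41=101001 pc3: +8 =154
r42=101010 pc3: +8 =162
r43=101011 pc4: +16 =178
r44=101100 pc3: +8 =186
r45=101101 pc4: +16 =202
r46=101110 pc4: +16 =218
r47=101111 pc5: +32 =250
r48=110000 pc2: +4 =254
r49=110001 pc3: +8 =262
r50=110010 pc3: +8 =270
r51=110011 pc4: +16 =286
r52=110100 pc3: +8 =294
r53=110101 pc4: +16 =310
r54=110110 pc4: +16 =326
r55=110111 pc5: +32 =358
r56=111000 pc3: +8 =366
r57=111001 pc4: +16 =382
r58=111010 pc4: +16 =398
r59=111011 pc5: +32 =430
r60=111100 pc4: +16 =446
r61=111101 pc5: +32 =478
r62=111110 pc5: +32 =510
r63=111111 pc6: +64 =574
r64=1000000 pc1: +2 =576
r65=1000001 pc2: +4 =580
r66=1000010 pc2: +4 =584
r67=1000011 pc3: +8 =592
r68=1000100 pc2: +4 =596
r69=1000101 pc3: +8 =604
r70=1000110 pc3: +8 =612
r71=1000111 pc4: +16 =628
r72=1001000 pc2: +4 =632
r73=1001001 pc3: +8 =640
r74=1001010 pc3: +8 =648
r75=1001011 pc4: +16 =664
r76=1001100 pc3: +8 =672
r77=1001101 pc4: +16 =688
r78=1001110 pc4: +16 =704
r79=1001111 pc5: +32 =736
r80=1010000 pc2: +4 =740
r81=1010001 pc3: +8 =748
r82=1010010 pc3: +8 =756
r83=1010011 pc4: +16 =772
r84=1010100 pc3: +8 =780
r85=1010101 pc4: +16 =796
r86=1010110 pc4: +16 =812
r87=1010111 pc5: +32 =844
r88=1011000 pc3: +8 =852
r89=1011001 pc4: +16 =868
r90=1011010 pc4: +16 =884
r91=1011011 pc5: +32 =916
r92=1011100 pc4: +16 =932
r93=1011101 pc5: +32 =964
r94=1011110 pc5: +32 =996
r95=1011111 pc6: +64 =1060
r96=1100000 pc2: +4 =1064
r97=1100001 pc3: +8 =1072
r98=1100010 pc3: +8 =1080
r99=1100011 pc4: +16 =1096
r100=1100100 pc3: +8 =1104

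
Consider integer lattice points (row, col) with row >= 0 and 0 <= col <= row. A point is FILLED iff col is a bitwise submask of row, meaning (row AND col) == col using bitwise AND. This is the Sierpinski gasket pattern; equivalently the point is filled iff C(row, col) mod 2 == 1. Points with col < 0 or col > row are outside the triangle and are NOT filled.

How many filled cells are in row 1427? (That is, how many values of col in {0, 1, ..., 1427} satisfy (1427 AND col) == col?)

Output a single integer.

1427 in binary = 10110010011
popcount(1427) = number of 1-bits in 10110010011 = 6
A col c satisfies (1427 AND c) == c iff every set bit of c is also set in 1427; each of the 6 set bits of 1427 can independently be on or off in c.
count = 2^6 = 64

Answer: 64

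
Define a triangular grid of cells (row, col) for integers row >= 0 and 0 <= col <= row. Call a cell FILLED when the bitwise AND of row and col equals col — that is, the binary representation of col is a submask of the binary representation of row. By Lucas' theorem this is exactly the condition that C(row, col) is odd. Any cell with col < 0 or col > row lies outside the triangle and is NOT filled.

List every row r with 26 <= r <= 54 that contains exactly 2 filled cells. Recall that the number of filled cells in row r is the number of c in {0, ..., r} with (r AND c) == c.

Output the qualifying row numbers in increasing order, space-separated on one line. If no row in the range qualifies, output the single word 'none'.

Row r has 2^popcount(r) filled cells, so we need popcount(r) = log2(2) = 1.
Scan r = 26..54 and keep those with exactly 1 one-bits:
r=26=11010 popcount=3 -> skip
r=27=11011 popcount=4 -> skip
r=28=11100 popcount=3 -> skip
r=29=11101 popcount=4 -> skip
r=30=11110 popcount=4 -> skip
r=31=11111 popcount=5 -> skip
r=32=100000 popcount=1 -> KEEP
r=33=100001 popcount=2 -> skip
r=34=100010 popcount=2 -> skip
r=35=100011 popcount=3 -> skip
r=36=100100 popcount=2 -> skip
r=37=100101 popcount=3 -> skip
r=38=100110 popcount=3 -> skip
r=39=100111 popcount=4 -> skip
r=40=101000 popcount=2 -> skip
r=41=101001 popcount=3 -> skip
r=42=101010 popcount=3 -> skip
r=43=101011 popcount=4 -> skip
r=44=101100 popcount=3 -> skip
r=45=101101 popcount=4 -> skip
r=46=101110 popcount=4 -> skip
r=47=101111 popcount=5 -> skip
r=48=110000 popcount=2 -> skip
r=49=110001 popcount=3 -> skip
r=50=110010 popcount=3 -> skip
r=51=110011 popcount=4 -> skip
r=52=110100 popcount=3 -> skip
r=53=110101 popcount=4 -> skip
r=54=110110 popcount=4 -> skip
Kept rows: 32

Answer: 32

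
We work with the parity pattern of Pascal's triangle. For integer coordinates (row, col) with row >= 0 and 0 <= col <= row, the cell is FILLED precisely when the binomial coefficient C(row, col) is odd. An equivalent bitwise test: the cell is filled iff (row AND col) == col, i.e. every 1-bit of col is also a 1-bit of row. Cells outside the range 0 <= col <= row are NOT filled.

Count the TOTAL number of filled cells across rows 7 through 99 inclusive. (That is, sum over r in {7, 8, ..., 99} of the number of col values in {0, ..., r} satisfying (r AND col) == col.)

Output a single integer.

Answer: 1232

Derivation:
r7=111 pc3: +8 =8
r8=1000 pc1: +2 =10
r9=1001 pc2: +4 =14
r10=1010 pc2: +4 =18
r11=1011 pc3: +8 =26
r12=1100 pc2: +4 =30
r13=1101 pc3: +8 =38
r14=1110 pc3: +8 =46
r15=1111 pc4: +16 =62
r16=10000 pc1: +2 =64
r17=10001 pc2: +4 =68
r18=10010 pc2: +4 =72
r19=10011 pc3: +8 =80
r20=10100 pc2: +4 =84
r21=10101 pc3: +8 =92
r22=10110 pc3: +8 =100
r23=10111 pc4: +16 =116
r24=11000 pc2: +4 =120
r25=11001 pc3: +8 =128
r26=11010 pc3: +8 =136
r27=11011 pc4: +16 =152
r28=11100 pc3: +8 =160
r29=11101 pc4: +16 =176
r30=11110 pc4: +16 =192
r31=11111 pc5: +32 =224
r32=100000 pc1: +2 =226
r33=100001 pc2: +4 =230
r34=100010 pc2: +4 =234
r35=100011 pc3: +8 =242
r36=100100 pc2: +4 =246
r37=100101 pc3: +8 =254
r38=100110 pc3: +8 =262
r39=100111 pc4: +16 =278
r40=101000 pc2: +4 =282
r41=101001 pc3: +8 =290
r42=101010 pc3: +8 =298
r43=101011 pc4: +16 =314
r44=101100 pc3: +8 =322
r45=101101 pc4: +16 =338
r46=101110 pc4: +16 =354
r47=101111 pc5: +32 =386
r48=110000 pc2: +4 =390
r49=110001 pc3: +8 =398
r50=110010 pc3: +8 =406
r51=110011 pc4: +16 =422
r52=110100 pc3: +8 =430
r53=110101 pc4: +16 =446
r54=110110 pc4: +16 =462
r55=110111 pc5: +32 =494
r56=111000 pc3: +8 =502
r57=111001 pc4: +16 =518
r58=111010 pc4: +16 =534
r59=111011 pc5: +32 =566
r60=111100 pc4: +16 =582
r61=111101 pc5: +32 =614
r62=111110 pc5: +32 =646
r63=111111 pc6: +64 =710
r64=1000000 pc1: +2 =712
r65=1000001 pc2: +4 =716
r66=1000010 pc2: +4 =720
r67=1000011 pc3: +8 =728
r68=1000100 pc2: +4 =732
r69=1000101 pc3: +8 =740
r70=1000110 pc3: +8 =748
r71=1000111 pc4: +16 =764
r72=1001000 pc2: +4 =768
r73=1001001 pc3: +8 =776
r74=1001010 pc3: +8 =784
r75=1001011 pc4: +16 =800
r76=1001100 pc3: +8 =808
r77=1001101 pc4: +16 =824
r78=1001110 pc4: +16 =840
r79=1001111 pc5: +32 =872
r80=1010000 pc2: +4 =876
r81=1010001 pc3: +8 =884
r82=1010010 pc3: +8 =892
r83=1010011 pc4: +16 =908
r84=1010100 pc3: +8 =916
r85=1010101 pc4: +16 =932
r86=1010110 pc4: +16 =948
r87=1010111 pc5: +32 =980
r88=1011000 pc3: +8 =988
r89=1011001 pc4: +16 =1004
r90=1011010 pc4: +16 =1020
r91=1011011 pc5: +32 =1052
r92=1011100 pc4: +16 =1068
r93=1011101 pc5: +32 =1100
r94=1011110 pc5: +32 =1132
r95=1011111 pc6: +64 =1196
r96=1100000 pc2: +4 =1200
r97=1100001 pc3: +8 =1208
r98=1100010 pc3: +8 =1216
r99=1100011 pc4: +16 =1232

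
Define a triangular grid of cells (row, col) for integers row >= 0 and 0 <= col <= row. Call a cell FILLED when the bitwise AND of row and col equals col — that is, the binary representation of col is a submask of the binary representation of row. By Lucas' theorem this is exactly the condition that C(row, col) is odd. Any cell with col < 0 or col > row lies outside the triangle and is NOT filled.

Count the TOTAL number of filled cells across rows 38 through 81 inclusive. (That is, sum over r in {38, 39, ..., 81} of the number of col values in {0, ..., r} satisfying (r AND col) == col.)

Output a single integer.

Answer: 630

Derivation:
r38=100110 pc3: +8 =8
r39=100111 pc4: +16 =24
r40=101000 pc2: +4 =28
r41=101001 pc3: +8 =36
r42=101010 pc3: +8 =44
r43=101011 pc4: +16 =60
r44=101100 pc3: +8 =68
r45=101101 pc4: +16 =84
r46=101110 pc4: +16 =100
r47=101111 pc5: +32 =132
r48=110000 pc2: +4 =136
r49=110001 pc3: +8 =144
r50=110010 pc3: +8 =152
r51=110011 pc4: +16 =168
r52=110100 pc3: +8 =176
r53=110101 pc4: +16 =192
r54=110110 pc4: +16 =208
r55=110111 pc5: +32 =240
r56=111000 pc3: +8 =248
r57=111001 pc4: +16 =264
r58=111010 pc4: +16 =280
r59=111011 pc5: +32 =312
r60=111100 pc4: +16 =328
r61=111101 pc5: +32 =360
r62=111110 pc5: +32 =392
r63=111111 pc6: +64 =456
r64=1000000 pc1: +2 =458
r65=1000001 pc2: +4 =462
r66=1000010 pc2: +4 =466
r67=1000011 pc3: +8 =474
r68=1000100 pc2: +4 =478
r69=1000101 pc3: +8 =486
r70=1000110 pc3: +8 =494
r71=1000111 pc4: +16 =510
r72=1001000 pc2: +4 =514
r73=1001001 pc3: +8 =522
r74=1001010 pc3: +8 =530
r75=1001011 pc4: +16 =546
r76=1001100 pc3: +8 =554
r77=1001101 pc4: +16 =570
r78=1001110 pc4: +16 =586
r79=1001111 pc5: +32 =618
r80=1010000 pc2: +4 =622
r81=1010001 pc3: +8 =630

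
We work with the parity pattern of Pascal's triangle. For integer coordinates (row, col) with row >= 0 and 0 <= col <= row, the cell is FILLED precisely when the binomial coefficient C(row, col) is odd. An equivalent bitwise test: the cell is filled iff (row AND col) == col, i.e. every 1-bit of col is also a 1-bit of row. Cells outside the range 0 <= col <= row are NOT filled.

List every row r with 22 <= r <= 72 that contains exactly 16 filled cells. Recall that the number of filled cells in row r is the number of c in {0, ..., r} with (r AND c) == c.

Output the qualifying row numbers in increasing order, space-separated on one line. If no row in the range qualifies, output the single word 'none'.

Row r has 2^popcount(r) filled cells, so we need popcount(r) = log2(16) = 4.
Scan r = 22..72 and keep those with exactly 4 one-bits:
r=22=10110 popcount=3 -> skip
r=23=10111 popcount=4 -> KEEP
r=24=11000 popcount=2 -> skip
r=25=11001 popcount=3 -> skip
r=26=11010 popcount=3 -> skip
r=27=11011 popcount=4 -> KEEP
r=28=11100 popcount=3 -> skip
r=29=11101 popcount=4 -> KEEP
r=30=11110 popcount=4 -> KEEP
r=31=11111 popcount=5 -> skip
r=32=100000 popcount=1 -> skip
r=33=100001 popcount=2 -> skip
r=34=100010 popcount=2 -> skip
r=35=100011 popcount=3 -> skip
r=36=100100 popcount=2 -> skip
r=37=100101 popcount=3 -> skip
r=38=100110 popcount=3 -> skip
r=39=100111 popcount=4 -> KEEP
r=40=101000 popcount=2 -> skip
r=41=101001 popcount=3 -> skip
r=42=101010 popcount=3 -> skip
r=43=101011 popcount=4 -> KEEP
r=44=101100 popcount=3 -> skip
r=45=101101 popcount=4 -> KEEP
r=46=101110 popcount=4 -> KEEP
r=47=101111 popcount=5 -> skip
r=48=110000 popcount=2 -> skip
r=49=110001 popcount=3 -> skip
r=50=110010 popcount=3 -> skip
r=51=110011 popcount=4 -> KEEP
r=52=110100 popcount=3 -> skip
r=53=110101 popcount=4 -> KEEP
r=54=110110 popcount=4 -> KEEP
r=55=110111 popcount=5 -> skip
r=56=111000 popcount=3 -> skip
r=57=111001 popcount=4 -> KEEP
r=58=111010 popcount=4 -> KEEP
r=59=111011 popcount=5 -> skip
r=60=111100 popcount=4 -> KEEP
r=61=111101 popcount=5 -> skip
r=62=111110 popcount=5 -> skip
r=63=111111 popcount=6 -> skip
r=64=1000000 popcount=1 -> skip
r=65=1000001 popcount=2 -> skip
r=66=1000010 popcount=2 -> skip
r=67=1000011 popcount=3 -> skip
r=68=1000100 popcount=2 -> skip
r=69=1000101 popcount=3 -> skip
r=70=1000110 popcount=3 -> skip
r=71=1000111 popcount=4 -> KEEP
r=72=1001000 popcount=2 -> skip
Kept rows: 23 27 29 30 39 43 45 46 51 53 54 57 58 60 71

Answer: 23 27 29 30 39 43 45 46 51 53 54 57 58 60 71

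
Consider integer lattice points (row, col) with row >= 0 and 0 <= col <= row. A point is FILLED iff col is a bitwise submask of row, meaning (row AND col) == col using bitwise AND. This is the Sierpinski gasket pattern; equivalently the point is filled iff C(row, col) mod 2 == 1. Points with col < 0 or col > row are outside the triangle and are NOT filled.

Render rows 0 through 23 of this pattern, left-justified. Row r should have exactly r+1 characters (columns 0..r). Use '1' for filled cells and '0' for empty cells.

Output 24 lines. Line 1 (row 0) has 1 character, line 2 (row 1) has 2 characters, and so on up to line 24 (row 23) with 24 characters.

Answer: 1
11
101
1111
10001
110011
1010101
11111111
100000001
1100000011
10100000101
111100001111
1000100010001
11001100110011
101010101010101
1111111111111111
10000000000000001
110000000000000011
1010000000000000101
11110000000000001111
100010000000000010001
1100110000000000110011
10101010000000001010101
111111110000000011111111

Derivation:
r0=0: 1
r1=1: 11
r2=10: 101
r3=11: 1111
r4=100: 10001
r5=101: 110011
r6=110: 1010101
r7=111: 11111111
r8=1000: 100000001
r9=1001: 1100000011
r10=1010: 10100000101
r11=1011: 111100001111
r12=1100: 1000100010001
r13=1101: 11001100110011
r14=1110: 101010101010101
r15=1111: 1111111111111111
r16=10000: 10000000000000001
r17=10001: 110000000000000011
r18=10010: 1010000000000000101
r19=10011: 11110000000000001111
r20=10100: 100010000000000010001
r21=10101: 1100110000000000110011
r22=10110: 10101010000000001010101
r23=10111: 111111110000000011111111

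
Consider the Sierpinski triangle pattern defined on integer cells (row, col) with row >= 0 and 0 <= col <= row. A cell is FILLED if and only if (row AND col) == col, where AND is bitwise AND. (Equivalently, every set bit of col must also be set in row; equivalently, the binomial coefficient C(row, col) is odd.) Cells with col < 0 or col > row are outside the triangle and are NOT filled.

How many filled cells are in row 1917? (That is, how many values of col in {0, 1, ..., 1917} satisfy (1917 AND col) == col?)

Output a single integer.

1917 in binary = 11101111101
popcount(1917) = number of 1-bits in 11101111101 = 9
A col c satisfies (1917 AND c) == c iff every set bit of c is also set in 1917; each of the 9 set bits of 1917 can independently be on or off in c.
count = 2^9 = 512

Answer: 512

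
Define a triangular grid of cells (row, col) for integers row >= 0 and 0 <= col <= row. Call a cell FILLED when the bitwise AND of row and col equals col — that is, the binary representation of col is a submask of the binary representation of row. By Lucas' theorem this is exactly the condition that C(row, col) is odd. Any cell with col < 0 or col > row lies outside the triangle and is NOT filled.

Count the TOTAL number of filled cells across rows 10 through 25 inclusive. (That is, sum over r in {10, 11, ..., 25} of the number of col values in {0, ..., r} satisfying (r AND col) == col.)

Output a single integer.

r10=1010 pc2: +4 =4
r11=1011 pc3: +8 =12
r12=1100 pc2: +4 =16
r13=1101 pc3: +8 =24
r14=1110 pc3: +8 =32
r15=1111 pc4: +16 =48
r16=10000 pc1: +2 =50
r17=10001 pc2: +4 =54
r18=10010 pc2: +4 =58
r19=10011 pc3: +8 =66
r20=10100 pc2: +4 =70
r21=10101 pc3: +8 =78
r22=10110 pc3: +8 =86
r23=10111 pc4: +16 =102
r24=11000 pc2: +4 =106
r25=11001 pc3: +8 =114

Answer: 114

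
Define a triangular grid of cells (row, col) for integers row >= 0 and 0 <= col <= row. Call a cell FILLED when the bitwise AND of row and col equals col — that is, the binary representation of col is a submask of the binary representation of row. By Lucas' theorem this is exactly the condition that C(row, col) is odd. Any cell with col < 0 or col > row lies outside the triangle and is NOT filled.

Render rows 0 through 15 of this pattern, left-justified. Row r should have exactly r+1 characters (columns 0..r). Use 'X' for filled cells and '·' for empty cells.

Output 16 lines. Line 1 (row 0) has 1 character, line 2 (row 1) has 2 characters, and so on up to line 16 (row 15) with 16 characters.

Answer: X
XX
X·X
XXXX
X···X
XX··XX
X·X·X·X
XXXXXXXX
X·······X
XX······XX
X·X·····X·X
XXXX····XXXX
X···X···X···X
XX··XX··XX··XX
X·X·X·X·X·X·X·X
XXXXXXXXXXXXXXXX

Derivation:
r0=0: X
r1=1: XX
r2=10: X·X
r3=11: XXXX
r4=100: X···X
r5=101: XX··XX
r6=110: X·X·X·X
r7=111: XXXXXXXX
r8=1000: X·······X
r9=1001: XX······XX
r10=1010: X·X·····X·X
r11=1011: XXXX····XXXX
r12=1100: X···X···X···X
r13=1101: XX··XX··XX··XX
r14=1110: X·X·X·X·X·X·X·X
r15=1111: XXXXXXXXXXXXXXXX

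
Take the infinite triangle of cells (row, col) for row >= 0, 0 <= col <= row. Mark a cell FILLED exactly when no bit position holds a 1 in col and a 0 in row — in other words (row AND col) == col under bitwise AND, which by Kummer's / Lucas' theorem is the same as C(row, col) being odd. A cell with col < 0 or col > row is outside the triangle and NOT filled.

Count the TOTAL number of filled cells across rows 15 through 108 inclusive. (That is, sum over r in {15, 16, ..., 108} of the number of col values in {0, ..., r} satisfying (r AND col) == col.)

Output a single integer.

r15=1111 pc4: +16 =16
r16=10000 pc1: +2 =18
r17=10001 pc2: +4 =22
r18=10010 pc2: +4 =26
r19=10011 pc3: +8 =34
r20=10100 pc2: +4 =38
r21=10101 pc3: +8 =46
r22=10110 pc3: +8 =54
r23=10111 pc4: +16 =70
r24=11000 pc2: +4 =74
r25=11001 pc3: +8 =82
r26=11010 pc3: +8 =90
r27=11011 pc4: +16 =106
r28=11100 pc3: +8 =114
r29=11101 pc4: +16 =130
r30=11110 pc4: +16 =146
r31=11111 pc5: +32 =178
r32=100000 pc1: +2 =180
r33=100001 pc2: +4 =184
r34=100010 pc2: +4 =188
r35=100011 pc3: +8 =196
r36=100100 pc2: +4 =200
r37=100101 pc3: +8 =208
r38=100110 pc3: +8 =216
r39=100111 pc4: +16 =232
r40=101000 pc2: +4 =236
r41=101001 pc3: +8 =244
r42=101010 pc3: +8 =252
r43=101011 pc4: +16 =268
r44=101100 pc3: +8 =276
r45=101101 pc4: +16 =292
r46=101110 pc4: +16 =308
r47=101111 pc5: +32 =340
r48=110000 pc2: +4 =344
r49=110001 pc3: +8 =352
r50=110010 pc3: +8 =360
r51=110011 pc4: +16 =376
r52=110100 pc3: +8 =384
r53=110101 pc4: +16 =400
r54=110110 pc4: +16 =416
r55=110111 pc5: +32 =448
r56=111000 pc3: +8 =456
r57=111001 pc4: +16 =472
r58=111010 pc4: +16 =488
r59=111011 pc5: +32 =520
r60=111100 pc4: +16 =536
r61=111101 pc5: +32 =568
r62=111110 pc5: +32 =600
r63=111111 pc6: +64 =664
r64=1000000 pc1: +2 =666
r65=1000001 pc2: +4 =670
r66=1000010 pc2: +4 =674
r67=1000011 pc3: +8 =682
r68=1000100 pc2: +4 =686
r69=1000101 pc3: +8 =694
r70=1000110 pc3: +8 =702
r71=1000111 pc4: +16 =718
r72=1001000 pc2: +4 =722
r73=1001001 pc3: +8 =730
r74=1001010 pc3: +8 =738
r75=1001011 pc4: +16 =754
r76=1001100 pc3: +8 =762
r77=1001101 pc4: +16 =778
r78=1001110 pc4: +16 =794
r79=1001111 pc5: +32 =826
r80=1010000 pc2: +4 =830
r81=1010001 pc3: +8 =838
r82=1010010 pc3: +8 =846
r83=1010011 pc4: +16 =862
r84=1010100 pc3: +8 =870
r85=1010101 pc4: +16 =886
r86=1010110 pc4: +16 =902
r87=1010111 pc5: +32 =934
r88=1011000 pc3: +8 =942
r89=1011001 pc4: +16 =958
r90=1011010 pc4: +16 =974
r91=1011011 pc5: +32 =1006
r92=1011100 pc4: +16 =1022
r93=1011101 pc5: +32 =1054
r94=1011110 pc5: +32 =1086
r95=1011111 pc6: +64 =1150
r96=1100000 pc2: +4 =1154
r97=1100001 pc3: +8 =1162
r98=1100010 pc3: +8 =1170
r99=1100011 pc4: +16 =1186
r100=1100100 pc3: +8 =1194
r101=1100101 pc4: +16 =1210
r102=1100110 pc4: +16 =1226
r103=1100111 pc5: +32 =1258
r104=1101000 pc3: +8 =1266
r105=1101001 pc4: +16 =1282
r106=1101010 pc4: +16 =1298
r107=1101011 pc5: +32 =1330
r108=1101100 pc4: +16 =1346

Answer: 1346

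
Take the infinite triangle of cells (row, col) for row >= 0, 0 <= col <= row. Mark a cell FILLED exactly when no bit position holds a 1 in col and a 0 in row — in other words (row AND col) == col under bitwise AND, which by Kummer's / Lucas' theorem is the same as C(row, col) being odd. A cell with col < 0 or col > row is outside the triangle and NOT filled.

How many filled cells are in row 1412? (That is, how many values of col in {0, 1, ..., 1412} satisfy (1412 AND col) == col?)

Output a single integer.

Answer: 16

Derivation:
1412 in binary = 10110000100
popcount(1412) = number of 1-bits in 10110000100 = 4
A col c satisfies (1412 AND c) == c iff every set bit of c is also set in 1412; each of the 4 set bits of 1412 can independently be on or off in c.
count = 2^4 = 16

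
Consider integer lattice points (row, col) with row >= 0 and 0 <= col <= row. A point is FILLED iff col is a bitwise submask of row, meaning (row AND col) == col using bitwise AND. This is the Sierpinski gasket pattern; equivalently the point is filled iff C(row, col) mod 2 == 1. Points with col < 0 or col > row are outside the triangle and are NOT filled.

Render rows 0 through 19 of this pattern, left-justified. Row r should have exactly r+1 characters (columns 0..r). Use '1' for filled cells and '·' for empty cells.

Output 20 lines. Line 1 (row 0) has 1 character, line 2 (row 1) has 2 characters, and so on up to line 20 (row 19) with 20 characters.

r0=0: 1
r1=1: 11
r2=10: 1·1
r3=11: 1111
r4=100: 1···1
r5=101: 11··11
r6=110: 1·1·1·1
r7=111: 11111111
r8=1000: 1·······1
r9=1001: 11······11
r10=1010: 1·1·····1·1
r11=1011: 1111····1111
r12=1100: 1···1···1···1
r13=1101: 11··11··11··11
r14=1110: 1·1·1·1·1·1·1·1
r15=1111: 1111111111111111
r16=10000: 1···············1
r17=10001: 11··············11
r18=10010: 1·1·············1·1
r19=10011: 1111············1111

Answer: 1
11
1·1
1111
1···1
11··11
1·1·1·1
11111111
1·······1
11······11
1·1·····1·1
1111····1111
1···1···1···1
11··11··11··11
1·1·1·1·1·1·1·1
1111111111111111
1···············1
11··············11
1·1·············1·1
1111············1111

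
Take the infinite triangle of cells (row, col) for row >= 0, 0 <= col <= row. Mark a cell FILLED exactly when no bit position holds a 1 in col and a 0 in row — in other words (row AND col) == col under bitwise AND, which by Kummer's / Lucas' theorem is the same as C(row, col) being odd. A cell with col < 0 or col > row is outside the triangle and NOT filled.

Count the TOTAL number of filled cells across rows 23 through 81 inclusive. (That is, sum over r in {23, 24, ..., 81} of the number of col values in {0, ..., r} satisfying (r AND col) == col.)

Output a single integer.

Answer: 784

Derivation:
r23=10111 pc4: +16 =16
r24=11000 pc2: +4 =20
r25=11001 pc3: +8 =28
r26=11010 pc3: +8 =36
r27=11011 pc4: +16 =52
r28=11100 pc3: +8 =60
r29=11101 pc4: +16 =76
r30=11110 pc4: +16 =92
r31=11111 pc5: +32 =124
r32=100000 pc1: +2 =126
r33=100001 pc2: +4 =130
r34=100010 pc2: +4 =134
r35=100011 pc3: +8 =142
r36=100100 pc2: +4 =146
r37=100101 pc3: +8 =154
r38=100110 pc3: +8 =162
r39=100111 pc4: +16 =178
r40=101000 pc2: +4 =182
r41=101001 pc3: +8 =190
r42=101010 pc3: +8 =198
r43=101011 pc4: +16 =214
r44=101100 pc3: +8 =222
r45=101101 pc4: +16 =238
r46=101110 pc4: +16 =254
r47=101111 pc5: +32 =286
r48=110000 pc2: +4 =290
r49=110001 pc3: +8 =298
r50=110010 pc3: +8 =306
r51=110011 pc4: +16 =322
r52=110100 pc3: +8 =330
r53=110101 pc4: +16 =346
r54=110110 pc4: +16 =362
r55=110111 pc5: +32 =394
r56=111000 pc3: +8 =402
r57=111001 pc4: +16 =418
r58=111010 pc4: +16 =434
r59=111011 pc5: +32 =466
r60=111100 pc4: +16 =482
r61=111101 pc5: +32 =514
r62=111110 pc5: +32 =546
r63=111111 pc6: +64 =610
r64=1000000 pc1: +2 =612
r65=1000001 pc2: +4 =616
r66=1000010 pc2: +4 =620
r67=1000011 pc3: +8 =628
r68=1000100 pc2: +4 =632
r69=1000101 pc3: +8 =640
r70=1000110 pc3: +8 =648
r71=1000111 pc4: +16 =664
r72=1001000 pc2: +4 =668
r73=1001001 pc3: +8 =676
r74=1001010 pc3: +8 =684
r75=1001011 pc4: +16 =700
r76=1001100 pc3: +8 =708
r77=1001101 pc4: +16 =724
r78=1001110 pc4: +16 =740
r79=1001111 pc5: +32 =772
r80=1010000 pc2: +4 =776
r81=1010001 pc3: +8 =784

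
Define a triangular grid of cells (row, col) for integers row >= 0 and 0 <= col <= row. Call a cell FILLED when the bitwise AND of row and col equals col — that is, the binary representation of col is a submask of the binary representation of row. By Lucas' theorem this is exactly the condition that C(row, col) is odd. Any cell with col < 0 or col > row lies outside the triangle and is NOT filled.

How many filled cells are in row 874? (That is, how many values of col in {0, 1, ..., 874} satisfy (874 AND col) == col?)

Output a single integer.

874 in binary = 1101101010
popcount(874) = number of 1-bits in 1101101010 = 6
A col c satisfies (874 AND c) == c iff every set bit of c is also set in 874; each of the 6 set bits of 874 can independently be on or off in c.
count = 2^6 = 64

Answer: 64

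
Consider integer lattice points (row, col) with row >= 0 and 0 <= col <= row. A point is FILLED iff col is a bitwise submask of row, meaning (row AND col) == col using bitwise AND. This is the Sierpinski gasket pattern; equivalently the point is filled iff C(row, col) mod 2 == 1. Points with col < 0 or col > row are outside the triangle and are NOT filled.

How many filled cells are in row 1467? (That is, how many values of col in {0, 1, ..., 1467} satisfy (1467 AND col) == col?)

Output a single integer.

Answer: 256

Derivation:
1467 in binary = 10110111011
popcount(1467) = number of 1-bits in 10110111011 = 8
A col c satisfies (1467 AND c) == c iff every set bit of c is also set in 1467; each of the 8 set bits of 1467 can independently be on or off in c.
count = 2^8 = 256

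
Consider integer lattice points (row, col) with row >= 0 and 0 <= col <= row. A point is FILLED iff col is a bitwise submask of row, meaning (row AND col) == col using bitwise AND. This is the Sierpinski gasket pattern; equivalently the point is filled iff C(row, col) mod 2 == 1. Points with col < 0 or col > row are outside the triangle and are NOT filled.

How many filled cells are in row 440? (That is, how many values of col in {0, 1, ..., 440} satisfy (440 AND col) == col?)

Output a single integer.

440 in binary = 110111000
popcount(440) = number of 1-bits in 110111000 = 5
A col c satisfies (440 AND c) == c iff every set bit of c is also set in 440; each of the 5 set bits of 440 can independently be on or off in c.
count = 2^5 = 32

Answer: 32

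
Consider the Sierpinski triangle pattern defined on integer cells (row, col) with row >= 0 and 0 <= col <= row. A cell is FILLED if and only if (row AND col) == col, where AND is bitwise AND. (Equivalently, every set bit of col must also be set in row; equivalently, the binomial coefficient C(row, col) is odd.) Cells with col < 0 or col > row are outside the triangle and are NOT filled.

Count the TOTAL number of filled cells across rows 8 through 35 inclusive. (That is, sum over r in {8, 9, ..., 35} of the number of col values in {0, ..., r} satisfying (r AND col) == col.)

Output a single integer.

r8=1000 pc1: +2 =2
r9=1001 pc2: +4 =6
r10=1010 pc2: +4 =10
r11=1011 pc3: +8 =18
r12=1100 pc2: +4 =22
r13=1101 pc3: +8 =30
r14=1110 pc3: +8 =38
r15=1111 pc4: +16 =54
r16=10000 pc1: +2 =56
r17=10001 pc2: +4 =60
r18=10010 pc2: +4 =64
r19=10011 pc3: +8 =72
r20=10100 pc2: +4 =76
r21=10101 pc3: +8 =84
r22=10110 pc3: +8 =92
r23=10111 pc4: +16 =108
r24=11000 pc2: +4 =112
r25=11001 pc3: +8 =120
r26=11010 pc3: +8 =128
r27=11011 pc4: +16 =144
r28=11100 pc3: +8 =152
r29=11101 pc4: +16 =168
r30=11110 pc4: +16 =184
r31=11111 pc5: +32 =216
r32=100000 pc1: +2 =218
r33=100001 pc2: +4 =222
r34=100010 pc2: +4 =226
r35=100011 pc3: +8 =234

Answer: 234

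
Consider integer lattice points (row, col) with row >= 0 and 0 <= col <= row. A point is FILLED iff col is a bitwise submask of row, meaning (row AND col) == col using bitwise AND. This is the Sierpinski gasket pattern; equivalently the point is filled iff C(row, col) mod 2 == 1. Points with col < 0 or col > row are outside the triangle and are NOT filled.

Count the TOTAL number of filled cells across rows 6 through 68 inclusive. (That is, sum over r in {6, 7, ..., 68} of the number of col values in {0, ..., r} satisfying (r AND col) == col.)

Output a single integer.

r6=110 pc2: +4 =4
r7=111 pc3: +8 =12
r8=1000 pc1: +2 =14
r9=1001 pc2: +4 =18
r10=1010 pc2: +4 =22
r11=1011 pc3: +8 =30
r12=1100 pc2: +4 =34
r13=1101 pc3: +8 =42
r14=1110 pc3: +8 =50
r15=1111 pc4: +16 =66
r16=10000 pc1: +2 =68
r17=10001 pc2: +4 =72
r18=10010 pc2: +4 =76
r19=10011 pc3: +8 =84
r20=10100 pc2: +4 =88
r21=10101 pc3: +8 =96
r22=10110 pc3: +8 =104
r23=10111 pc4: +16 =120
r24=11000 pc2: +4 =124
r25=11001 pc3: +8 =132
r26=11010 pc3: +8 =140
r27=11011 pc4: +16 =156
r28=11100 pc3: +8 =164
r29=11101 pc4: +16 =180
r30=11110 pc4: +16 =196
r31=11111 pc5: +32 =228
r32=100000 pc1: +2 =230
r33=100001 pc2: +4 =234
r34=100010 pc2: +4 =238
r35=100011 pc3: +8 =246
r36=100100 pc2: +4 =250
r37=100101 pc3: +8 =258
r38=100110 pc3: +8 =266
r39=100111 pc4: +16 =282
r40=101000 pc2: +4 =286
r41=101001 pc3: +8 =294
r42=101010 pc3: +8 =302
r43=101011 pc4: +16 =318
r44=101100 pc3: +8 =326
r45=101101 pc4: +16 =342
r46=101110 pc4: +16 =358
r47=101111 pc5: +32 =390
r48=110000 pc2: +4 =394
r49=110001 pc3: +8 =402
r50=110010 pc3: +8 =410
r51=110011 pc4: +16 =426
r52=110100 pc3: +8 =434
r53=110101 pc4: +16 =450
r54=110110 pc4: +16 =466
r55=110111 pc5: +32 =498
r56=111000 pc3: +8 =506
r57=111001 pc4: +16 =522
r58=111010 pc4: +16 =538
r59=111011 pc5: +32 =570
r60=111100 pc4: +16 =586
r61=111101 pc5: +32 =618
r62=111110 pc5: +32 =650
r63=111111 pc6: +64 =714
r64=1000000 pc1: +2 =716
r65=1000001 pc2: +4 =720
r66=1000010 pc2: +4 =724
r67=1000011 pc3: +8 =732
r68=1000100 pc2: +4 =736

Answer: 736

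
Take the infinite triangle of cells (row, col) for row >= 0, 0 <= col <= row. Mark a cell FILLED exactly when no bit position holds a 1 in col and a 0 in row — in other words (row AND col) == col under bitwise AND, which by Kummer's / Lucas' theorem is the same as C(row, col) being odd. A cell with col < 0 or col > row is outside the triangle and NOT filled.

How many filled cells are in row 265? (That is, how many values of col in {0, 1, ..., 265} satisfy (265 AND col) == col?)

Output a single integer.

265 in binary = 100001001
popcount(265) = number of 1-bits in 100001001 = 3
A col c satisfies (265 AND c) == c iff every set bit of c is also set in 265; each of the 3 set bits of 265 can independently be on or off in c.
count = 2^3 = 8

Answer: 8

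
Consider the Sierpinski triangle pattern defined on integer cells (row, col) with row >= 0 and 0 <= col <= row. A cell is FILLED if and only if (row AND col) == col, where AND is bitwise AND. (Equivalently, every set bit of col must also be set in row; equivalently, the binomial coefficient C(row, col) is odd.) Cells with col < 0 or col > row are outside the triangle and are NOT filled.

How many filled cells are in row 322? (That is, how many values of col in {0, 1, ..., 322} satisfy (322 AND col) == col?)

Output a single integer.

322 in binary = 101000010
popcount(322) = number of 1-bits in 101000010 = 3
A col c satisfies (322 AND c) == c iff every set bit of c is also set in 322; each of the 3 set bits of 322 can independently be on or off in c.
count = 2^3 = 8

Answer: 8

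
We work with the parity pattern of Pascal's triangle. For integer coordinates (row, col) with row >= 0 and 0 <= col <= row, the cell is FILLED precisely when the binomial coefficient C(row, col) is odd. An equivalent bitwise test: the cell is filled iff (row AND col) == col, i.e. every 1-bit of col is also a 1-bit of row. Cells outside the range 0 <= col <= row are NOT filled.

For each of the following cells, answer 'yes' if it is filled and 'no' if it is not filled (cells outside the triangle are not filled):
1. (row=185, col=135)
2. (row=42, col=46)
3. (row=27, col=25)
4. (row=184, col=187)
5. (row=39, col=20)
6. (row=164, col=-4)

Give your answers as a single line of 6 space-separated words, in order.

Answer: no no yes no no no

Derivation:
(185,135): row=0b10111001, col=0b10000111, row AND col = 0b10000001 = 129; 129 != 135 -> empty
(42,46): col outside [0, 42] -> not filled
(27,25): row=0b11011, col=0b11001, row AND col = 0b11001 = 25; 25 == 25 -> filled
(184,187): col outside [0, 184] -> not filled
(39,20): row=0b100111, col=0b10100, row AND col = 0b100 = 4; 4 != 20 -> empty
(164,-4): col outside [0, 164] -> not filled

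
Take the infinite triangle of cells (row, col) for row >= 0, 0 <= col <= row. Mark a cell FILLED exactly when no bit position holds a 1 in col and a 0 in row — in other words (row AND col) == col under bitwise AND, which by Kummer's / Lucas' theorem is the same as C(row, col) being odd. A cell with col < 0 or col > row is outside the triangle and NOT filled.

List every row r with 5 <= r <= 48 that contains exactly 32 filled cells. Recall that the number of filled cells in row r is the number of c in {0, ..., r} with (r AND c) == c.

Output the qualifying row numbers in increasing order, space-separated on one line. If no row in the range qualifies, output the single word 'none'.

Row r has 2^popcount(r) filled cells, so we need popcount(r) = log2(32) = 5.
Scan r = 5..48 and keep those with exactly 5 one-bits:
r=5=101 popcount=2 -> skip
r=6=110 popcount=2 -> skip
r=7=111 popcount=3 -> skip
r=8=1000 popcount=1 -> skip
r=9=1001 popcount=2 -> skip
r=10=1010 popcount=2 -> skip
r=11=1011 popcount=3 -> skip
r=12=1100 popcount=2 -> skip
r=13=1101 popcount=3 -> skip
r=14=1110 popcount=3 -> skip
r=15=1111 popcount=4 -> skip
r=16=10000 popcount=1 -> skip
r=17=10001 popcount=2 -> skip
r=18=10010 popcount=2 -> skip
r=19=10011 popcount=3 -> skip
r=20=10100 popcount=2 -> skip
r=21=10101 popcount=3 -> skip
r=22=10110 popcount=3 -> skip
r=23=10111 popcount=4 -> skip
r=24=11000 popcount=2 -> skip
r=25=11001 popcount=3 -> skip
r=26=11010 popcount=3 -> skip
r=27=11011 popcount=4 -> skip
r=28=11100 popcount=3 -> skip
r=29=11101 popcount=4 -> skip
r=30=11110 popcount=4 -> skip
r=31=11111 popcount=5 -> KEEP
r=32=100000 popcount=1 -> skip
r=33=100001 popcount=2 -> skip
r=34=100010 popcount=2 -> skip
r=35=100011 popcount=3 -> skip
r=36=100100 popcount=2 -> skip
r=37=100101 popcount=3 -> skip
r=38=100110 popcount=3 -> skip
r=39=100111 popcount=4 -> skip
r=40=101000 popcount=2 -> skip
r=41=101001 popcount=3 -> skip
r=42=101010 popcount=3 -> skip
r=43=101011 popcount=4 -> skip
r=44=101100 popcount=3 -> skip
r=45=101101 popcount=4 -> skip
r=46=101110 popcount=4 -> skip
r=47=101111 popcount=5 -> KEEP
r=48=110000 popcount=2 -> skip
Kept rows: 31 47

Answer: 31 47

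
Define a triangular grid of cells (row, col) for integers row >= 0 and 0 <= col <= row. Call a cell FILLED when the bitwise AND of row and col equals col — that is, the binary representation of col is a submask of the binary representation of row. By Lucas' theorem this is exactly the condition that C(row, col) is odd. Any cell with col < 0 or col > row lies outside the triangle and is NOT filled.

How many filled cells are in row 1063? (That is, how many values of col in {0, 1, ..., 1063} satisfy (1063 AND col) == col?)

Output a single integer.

Answer: 32

Derivation:
1063 in binary = 10000100111
popcount(1063) = number of 1-bits in 10000100111 = 5
A col c satisfies (1063 AND c) == c iff every set bit of c is also set in 1063; each of the 5 set bits of 1063 can independently be on or off in c.
count = 2^5 = 32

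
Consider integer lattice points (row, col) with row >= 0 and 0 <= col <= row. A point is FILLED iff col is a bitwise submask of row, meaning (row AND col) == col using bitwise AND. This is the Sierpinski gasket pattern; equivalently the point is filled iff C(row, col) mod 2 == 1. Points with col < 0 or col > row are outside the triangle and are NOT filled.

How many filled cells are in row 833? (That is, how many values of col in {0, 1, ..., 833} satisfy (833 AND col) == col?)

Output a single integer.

833 in binary = 1101000001
popcount(833) = number of 1-bits in 1101000001 = 4
A col c satisfies (833 AND c) == c iff every set bit of c is also set in 833; each of the 4 set bits of 833 can independently be on or off in c.
count = 2^4 = 16

Answer: 16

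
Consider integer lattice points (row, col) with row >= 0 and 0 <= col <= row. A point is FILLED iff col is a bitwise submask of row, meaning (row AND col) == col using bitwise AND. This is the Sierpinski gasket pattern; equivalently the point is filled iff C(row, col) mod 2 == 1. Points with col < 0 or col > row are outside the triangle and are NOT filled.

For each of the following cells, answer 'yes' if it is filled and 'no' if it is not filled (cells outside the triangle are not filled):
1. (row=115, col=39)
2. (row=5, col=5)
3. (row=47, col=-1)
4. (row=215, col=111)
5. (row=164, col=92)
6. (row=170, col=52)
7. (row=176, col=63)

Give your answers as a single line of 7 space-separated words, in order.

Answer: no yes no no no no no

Derivation:
(115,39): row=0b1110011, col=0b100111, row AND col = 0b100011 = 35; 35 != 39 -> empty
(5,5): row=0b101, col=0b101, row AND col = 0b101 = 5; 5 == 5 -> filled
(47,-1): col outside [0, 47] -> not filled
(215,111): row=0b11010111, col=0b1101111, row AND col = 0b1000111 = 71; 71 != 111 -> empty
(164,92): row=0b10100100, col=0b1011100, row AND col = 0b100 = 4; 4 != 92 -> empty
(170,52): row=0b10101010, col=0b110100, row AND col = 0b100000 = 32; 32 != 52 -> empty
(176,63): row=0b10110000, col=0b111111, row AND col = 0b110000 = 48; 48 != 63 -> empty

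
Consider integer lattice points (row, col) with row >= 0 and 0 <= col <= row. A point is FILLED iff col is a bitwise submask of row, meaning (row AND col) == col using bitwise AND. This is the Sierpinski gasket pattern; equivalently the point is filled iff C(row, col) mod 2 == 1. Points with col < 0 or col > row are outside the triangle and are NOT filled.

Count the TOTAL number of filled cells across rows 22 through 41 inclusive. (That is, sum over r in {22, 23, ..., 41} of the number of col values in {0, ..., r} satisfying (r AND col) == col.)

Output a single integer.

r22=10110 pc3: +8 =8
r23=10111 pc4: +16 =24
r24=11000 pc2: +4 =28
r25=11001 pc3: +8 =36
r26=11010 pc3: +8 =44
r27=11011 pc4: +16 =60
r28=11100 pc3: +8 =68
r29=11101 pc4: +16 =84
r30=11110 pc4: +16 =100
r31=11111 pc5: +32 =132
r32=100000 pc1: +2 =134
r33=100001 pc2: +4 =138
r34=100010 pc2: +4 =142
r35=100011 pc3: +8 =150
r36=100100 pc2: +4 =154
r37=100101 pc3: +8 =162
r38=100110 pc3: +8 =170
r39=100111 pc4: +16 =186
r40=101000 pc2: +4 =190
r41=101001 pc3: +8 =198

Answer: 198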